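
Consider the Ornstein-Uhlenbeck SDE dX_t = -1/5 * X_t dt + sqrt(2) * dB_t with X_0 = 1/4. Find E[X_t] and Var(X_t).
E[X_t] = exp(-t/5)/4; Var(X_t) = 5 - 5*exp(-2*t/5)

The OU SDE dX = -theta X dt + sigma dB admits the integrating factor exp(theta t): d(exp(theta t) X_t) = sigma exp(theta t) dB_t. Integrating from 0 to t:
  X_t = x_0 * exp(-theta t) + sigma * int_0^t exp(-theta (t-s)) dB_s.
The Itô integral has mean 0 and (by the Itô isometry) variance sigma^2 * int_0^t exp(-2 theta (t - s)) ds = sigma^2 * (1 - exp(-2 theta t)) / (2 theta).
With theta = 1/5, sigma = sqrt(2), x_0 = 1/4:
  E[X_t] = 1/4 * exp(-1/5 t) = exp(-t/5)/4
  Var(X_t) = (sqrt(2))^2 * (1 - exp(-2*1/5 t)) / (2 * 1/5) = 5 - 5*exp(-2*t/5).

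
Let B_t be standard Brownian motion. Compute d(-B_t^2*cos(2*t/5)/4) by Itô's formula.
d(-B_t^2*cos(2*t/5)/4) = (B_t^2*sin(2*t/5)/10 - cos(2*t/5)/4) dt + (-B_t*cos(2*t/5)/2) dB_t

Itô's formula for f(t, x): d f(t, B_t) = (f_t + (1/2) f_xx) dt + f_x dB_t. Compute partials of f(t, x) = -x^2*cos(2*t/5)/4:
  f_t(t,x)  = x^2*sin(2*t/5)/10
  f_x(t,x)  = -x*cos(2*t/5)/2
  f_xx(t,x) = -cos(2*t/5)/2
Assemble drift = f_t + (1/2) f_xx = x^2*sin(2*t/5)/10 - cos(2*t/5)/4 and diffusion = f_x = -x*cos(2*t/5)/2. Substituting x = B_t:
  d(-B_t^2*cos(2*t/5)/4) = (B_t^2*sin(2*t/5)/10 - cos(2*t/5)/4) dt + (-B_t*cos(2*t/5)/2) dB_t.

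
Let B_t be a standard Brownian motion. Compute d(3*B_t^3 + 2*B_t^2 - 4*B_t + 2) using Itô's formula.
d(3*B_t^3 + 2*B_t^2 - 4*B_t + 2) = (9*B_t + 2) dt + (9*B_t^2 + 4*B_t - 4) dB_t

Itô's formula for f(B_t) gives d f(B_t) = f'(B_t) dB_t + (1/2) f''(B_t) dt. Compute derivatives of f(x) = 3*x^3 + 2*x^2 - 4*x + 2:
  f'(x)  = 9*x^2 + 4*x - 4
  f''(x) = 18*x + 4
Substitute x = B_t and multiply the f'' term by 1/2:
  drift     = (1/2) * (18*x + 4) evaluated at B_t = 9*B_t + 2
  diffusion = (9*x^2 + 4*x - 4) evaluated at B_t = 9*B_t^2 + 4*B_t - 4
Therefore d(3*B_t^3 + 2*B_t^2 - 4*B_t + 2) = (9*B_t + 2) dt + (9*B_t^2 + 4*B_t - 4) dB_t.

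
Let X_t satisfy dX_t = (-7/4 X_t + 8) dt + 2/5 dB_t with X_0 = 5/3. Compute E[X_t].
E[X_t] = 32/7 - 61*exp(-7*t/4)/21

Taking expectations and using E[dB_t] = 0, the mean m(t) = E[X_t] satisfies the ODE m'(t) = a m(t) + b with m(0) = x_0. With a = -7/4, b = 8, x_0 = 5/3, the solution is
  m(t) = x_0 * exp(a t) + (b/a) * (exp(a t) - 1)
       = (5/3) * exp((-7/4) t) + (8/(-7/4)) * (exp((-7/4) t) - 1)
       = 32/7 - 61*exp(-7*t/4)/21.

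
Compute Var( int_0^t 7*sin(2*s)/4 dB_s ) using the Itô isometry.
Var = 49*t/32 - 49*sin(4*t)/128

The Itô integral of a deterministic integrand f(s) has mean 0 because each increment f(s) * (B_{s+ds} - B_s) has mean 0. By the Itô isometry:
  Var( int_0^t f(s) dB_s ) = E[ (int_0^t f(s) dB_s)^2 ] = int_0^t f(s)^2 ds.
Here f(s) = 7*sin(2*s)/4, so f(s)^2 = 49*sin(2*s)^2/16. Integrate:
  int_0^t (49*sin(2*s)^2/16) ds = 49*t/32 - 49*sin(4*t)/128.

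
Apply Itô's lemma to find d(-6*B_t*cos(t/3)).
d(-6*B_t*cos(t/3)) = (2*B_t*sin(t/3)) dt + (-6*cos(t/3)) dB_t

Itô's formula for f(t, x): d f(t, B_t) = (f_t + (1/2) f_xx) dt + f_x dB_t. Compute partials of f(t, x) = -6*x*cos(t/3):
  f_t(t,x)  = 2*x*sin(t/3)
  f_x(t,x)  = -6*cos(t/3)
  f_xx(t,x) = 0
Assemble drift = f_t + (1/2) f_xx = 2*x*sin(t/3) and diffusion = f_x = -6*cos(t/3). Substituting x = B_t:
  d(-6*B_t*cos(t/3)) = (2*B_t*sin(t/3)) dt + (-6*cos(t/3)) dB_t.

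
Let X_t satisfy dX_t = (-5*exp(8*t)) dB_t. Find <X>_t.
<X>_t = 25*exp(16*t)/16 - 25/16

For an Itô process dX_t = a(t) dt + b(t) dB_t, the quadratic variation is <X>_t = int_0^t b(s)^2 ds (the drift term does not contribute). Here b(s) = -5*exp(8*s), so
  b(s)^2 = 25*exp(16*s).
Integrating from 0 to t:
  <X>_t = int_0^t (25*exp(16*s)) ds = 25*exp(16*t)/16 - 25/16.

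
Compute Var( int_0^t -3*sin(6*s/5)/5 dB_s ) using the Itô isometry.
Var = 9*t/50 - 3*sin(12*t/5)/40

The Itô integral of a deterministic integrand f(s) has mean 0 because each increment f(s) * (B_{s+ds} - B_s) has mean 0. By the Itô isometry:
  Var( int_0^t f(s) dB_s ) = E[ (int_0^t f(s) dB_s)^2 ] = int_0^t f(s)^2 ds.
Here f(s) = -3*sin(6*s/5)/5, so f(s)^2 = 9*sin(6*s/5)^2/25. Integrate:
  int_0^t (9*sin(6*s/5)^2/25) ds = 9*t/50 - 3*sin(12*t/5)/40.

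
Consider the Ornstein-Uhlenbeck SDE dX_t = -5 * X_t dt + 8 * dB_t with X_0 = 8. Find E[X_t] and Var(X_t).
E[X_t] = 8*exp(-5*t); Var(X_t) = 32/5 - 32*exp(-10*t)/5

The OU SDE dX = -theta X dt + sigma dB admits the integrating factor exp(theta t): d(exp(theta t) X_t) = sigma exp(theta t) dB_t. Integrating from 0 to t:
  X_t = x_0 * exp(-theta t) + sigma * int_0^t exp(-theta (t-s)) dB_s.
The Itô integral has mean 0 and (by the Itô isometry) variance sigma^2 * int_0^t exp(-2 theta (t - s)) ds = sigma^2 * (1 - exp(-2 theta t)) / (2 theta).
With theta = 5, sigma = 8, x_0 = 8:
  E[X_t] = 8 * exp(-5 t) = 8*exp(-5*t)
  Var(X_t) = (8)^2 * (1 - exp(-2*5 t)) / (2 * 5) = 32/5 - 32*exp(-10*t)/5.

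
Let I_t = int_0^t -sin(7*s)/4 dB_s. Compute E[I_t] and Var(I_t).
E[I_t] = 0; Var(I_t) = t/32 - sin(14*t)/448

The Itô integral of a deterministic integrand f(s) has mean 0 because each increment f(s) * (B_{s+ds} - B_s) has mean 0. By the Itô isometry:
  Var( int_0^t f(s) dB_s ) = E[ (int_0^t f(s) dB_s)^2 ] = int_0^t f(s)^2 ds.
Here f(s) = -sin(7*s)/4, so f(s)^2 = sin(7*s)^2/16. Integrate:
  int_0^t (sin(7*s)^2/16) ds = t/32 - sin(14*t)/448.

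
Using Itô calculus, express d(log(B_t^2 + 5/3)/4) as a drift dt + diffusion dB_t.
d(log(B_t^2 + 5/3)/4) = (3*(5 - 3*B_t^2)/(4*(3*B_t^2 + 5)^2)) dt + (3*B_t/(2*(3*B_t^2 + 5))) dB_t

Itô's formula for f(B_t) gives d f(B_t) = f'(B_t) dB_t + (1/2) f''(B_t) dt. Compute derivatives of f(x) = log(x^2 + 5/3)/4:
  f'(x)  = 3*x/(2*(3*x^2 + 5))
  f''(x) = 3*(5 - 3*x^2)/(2*(3*x^2 + 5)^2)
Substitute x = B_t and multiply the f'' term by 1/2:
  drift     = (1/2) * (3*(5 - 3*x^2)/(2*(3*x^2 + 5)^2)) evaluated at B_t = 3*(5 - 3*B_t^2)/(4*(3*B_t^2 + 5)^2)
  diffusion = (3*x/(2*(3*x^2 + 5))) evaluated at B_t = 3*B_t/(2*(3*B_t^2 + 5))
Therefore d(log(B_t^2 + 5/3)/4) = (3*(5 - 3*B_t^2)/(4*(3*B_t^2 + 5)^2)) dt + (3*B_t/(2*(3*B_t^2 + 5))) dB_t.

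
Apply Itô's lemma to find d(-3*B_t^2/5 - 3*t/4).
d(-3*B_t^2/5 - 3*t/4) = (-27/20) dt + (-6*B_t/5) dB_t

Itô's formula for f(t, x): d f(t, B_t) = (f_t + (1/2) f_xx) dt + f_x dB_t. Compute partials of f(t, x) = -3*t/4 - 3*x^2/5:
  f_t(t,x)  = -3/4
  f_x(t,x)  = -6*x/5
  f_xx(t,x) = -6/5
Assemble drift = f_t + (1/2) f_xx = -27/20 and diffusion = f_x = -6*x/5. Substituting x = B_t:
  d(-3*B_t^2/5 - 3*t/4) = (-27/20) dt + (-6*B_t/5) dB_t.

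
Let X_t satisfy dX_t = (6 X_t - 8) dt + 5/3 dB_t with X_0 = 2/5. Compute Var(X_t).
Var(X_t) = 25*exp(12*t)/108 - 25/108

The variance V(t) = Var(X_t) satisfies V'(t) = 2 a V(t) + c^2 with V(0) = 0 (drift coefficient is linear in X, diffusion is constant). With a = 6, c = 5/3, the solution is
  V(t) = (c^2 / (2 a)) * (exp(2 a t) - 1)
       = ((5/3)^2 / (2*6)) * (exp(12 t) - 1)
       = 25*exp(12*t)/108 - 25/108.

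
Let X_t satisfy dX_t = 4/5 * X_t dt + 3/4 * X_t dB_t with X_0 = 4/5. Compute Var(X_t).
Var(X_t) = 16*(exp(9*t/16) - 1)*exp(8*t/5)/25

For GBM dX = mu X dt + sigma X dB with X_0 = x_0, apply Itô to Y = log X: dY = (mu - sigma^2/2) dt + sigma dB, so Y_t = log(x_0) + (mu - sigma^2/2) t + sigma B_t and hence X_t = x_0 * exp((mu - sigma^2/2) t + sigma B_t).
With mu = 4/5, sigma = 3/4, x_0 = 4/5, this gives:
  X_t = 4/5 * exp((83/160) * t + (3/4) * B_t).
Since sigma*B_t ~ Normal(0, sigma^2 t), E[exp(sigma*B_t)] = exp(sigma^2 t / 2); so E[X_t] = x_0 * exp((mu - sigma^2/2) t) * exp(sigma^2 t / 2) = x_0 * exp(mu t) = 4*exp(4*t/5)/5.
Var(X_t) = E[X_t^2] - (E[X_t])^2 = x_0^2 * exp(2 mu t) * (exp(sigma^2 t) - 1) = 16*(exp(9*t/16) - 1)*exp(8*t/5)/25.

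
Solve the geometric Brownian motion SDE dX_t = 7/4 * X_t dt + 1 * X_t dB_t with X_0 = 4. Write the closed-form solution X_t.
X_t = 4 * exp((5/4) * t + (1) * B_t)

For GBM dX = mu X dt + sigma X dB with X_0 = x_0, apply Itô to Y = log X: dY = (mu - sigma^2/2) dt + sigma dB, so Y_t = log(x_0) + (mu - sigma^2/2) t + sigma B_t and hence X_t = x_0 * exp((mu - sigma^2/2) t + sigma B_t).
With mu = 7/4, sigma = 1, x_0 = 4, this gives:
  X_t = 4 * exp((5/4) * t + (1) * B_t).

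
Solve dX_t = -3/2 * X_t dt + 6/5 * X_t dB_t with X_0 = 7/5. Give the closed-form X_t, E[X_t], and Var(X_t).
X_t = 7/5 * exp((-111/50) t + (6/5) B_t); E[X_t] = 7*exp(-3*t/2)/5; Var(X_t) = (49*exp(36*t/25) - 49)*exp(-3*t)/25

For GBM dX = mu X dt + sigma X dB with X_0 = x_0, apply Itô to Y = log X: dY = (mu - sigma^2/2) dt + sigma dB, so Y_t = log(x_0) + (mu - sigma^2/2) t + sigma B_t and hence X_t = x_0 * exp((mu - sigma^2/2) t + sigma B_t).
With mu = -3/2, sigma = 6/5, x_0 = 7/5, this gives:
  X_t = 7/5 * exp((-111/50) * t + (6/5) * B_t).
Since sigma*B_t ~ Normal(0, sigma^2 t), E[exp(sigma*B_t)] = exp(sigma^2 t / 2); so E[X_t] = x_0 * exp((mu - sigma^2/2) t) * exp(sigma^2 t / 2) = x_0 * exp(mu t) = 7*exp(-3*t/2)/5.
Var(X_t) = E[X_t^2] - (E[X_t])^2 = x_0^2 * exp(2 mu t) * (exp(sigma^2 t) - 1) = (49*exp(36*t/25) - 49)*exp(-3*t)/25.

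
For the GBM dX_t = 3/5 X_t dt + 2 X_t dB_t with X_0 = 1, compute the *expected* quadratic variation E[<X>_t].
E[<X>_t] = 10*exp(26*t/5)/13 - 10/13

<X>_t = int_0^t (2 * X_s)^2 ds. Taking expectation inside the integral: E[<X>_t] = 2^2 * int_0^t E[X_s^2] ds. For GBM, E[X_s^2] = x_0^2 * exp((2 mu + sigma^2) s). Integrating:
  E[<X>_t] = 2^2 * 1^2 * (exp((2*(3/5) + 2^2) t) - 1) / (2*(3/5) + 2^2)
           = 2^2 * 1^2 * (exp((26/5) t) - 1) / (26/5) = 10*exp(26*t/5)/13 - 10/13.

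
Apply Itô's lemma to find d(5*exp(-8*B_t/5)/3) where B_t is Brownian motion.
d(5*exp(-8*B_t/5)/3) = (32*exp(-8*B_t/5)/15) dt + (-8*exp(-8*B_t/5)/3) dB_t

Itô's formula for f(B_t) gives d f(B_t) = f'(B_t) dB_t + (1/2) f''(B_t) dt. Compute derivatives of f(x) = 5*exp(-8*x/5)/3:
  f'(x)  = -8*exp(-8*x/5)/3
  f''(x) = 64*exp(-8*x/5)/15
Substitute x = B_t and multiply the f'' term by 1/2:
  drift     = (1/2) * (64*exp(-8*x/5)/15) evaluated at B_t = 32*exp(-8*B_t/5)/15
  diffusion = (-8*exp(-8*x/5)/3) evaluated at B_t = -8*exp(-8*B_t/5)/3
Therefore d(5*exp(-8*B_t/5)/3) = (32*exp(-8*B_t/5)/15) dt + (-8*exp(-8*B_t/5)/3) dB_t.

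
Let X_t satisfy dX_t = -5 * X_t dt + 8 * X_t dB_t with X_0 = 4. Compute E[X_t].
E[X_t] = 4*exp(-5*t)

For GBM dX = mu X dt + sigma X dB with X_0 = x_0, apply Itô to Y = log X: dY = (mu - sigma^2/2) dt + sigma dB, so Y_t = log(x_0) + (mu - sigma^2/2) t + sigma B_t and hence X_t = x_0 * exp((mu - sigma^2/2) t + sigma B_t).
With mu = -5, sigma = 8, x_0 = 4, this gives:
  X_t = 4 * exp((-37) * t + (8) * B_t).
Since sigma*B_t ~ Normal(0, sigma^2 t), E[exp(sigma*B_t)] = exp(sigma^2 t / 2); so E[X_t] = x_0 * exp((mu - sigma^2/2) t) * exp(sigma^2 t / 2) = x_0 * exp(mu t) = 4*exp(-5*t).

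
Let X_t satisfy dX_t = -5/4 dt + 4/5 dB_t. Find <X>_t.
<X>_t = 16*t/25

For an Itô process dX_t = a(t) dt + b(t) dB_t, the quadratic variation is <X>_t = int_0^t b(s)^2 ds (the drift term does not contribute). Here b(s) = 4/5, so
  b(s)^2 = 16/25.
Integrating from 0 to t:
  <X>_t = int_0^t (16/25) ds = 16*t/25.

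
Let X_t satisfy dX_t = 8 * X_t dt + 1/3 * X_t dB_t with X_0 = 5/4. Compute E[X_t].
E[X_t] = 5*exp(8*t)/4

For GBM dX = mu X dt + sigma X dB with X_0 = x_0, apply Itô to Y = log X: dY = (mu - sigma^2/2) dt + sigma dB, so Y_t = log(x_0) + (mu - sigma^2/2) t + sigma B_t and hence X_t = x_0 * exp((mu - sigma^2/2) t + sigma B_t).
With mu = 8, sigma = 1/3, x_0 = 5/4, this gives:
  X_t = 5/4 * exp((143/18) * t + (1/3) * B_t).
Since sigma*B_t ~ Normal(0, sigma^2 t), E[exp(sigma*B_t)] = exp(sigma^2 t / 2); so E[X_t] = x_0 * exp((mu - sigma^2/2) t) * exp(sigma^2 t / 2) = x_0 * exp(mu t) = 5*exp(8*t)/4.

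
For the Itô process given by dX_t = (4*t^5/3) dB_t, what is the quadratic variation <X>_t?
<X>_t = 16*t^11/99

For an Itô process dX_t = a(t) dt + b(t) dB_t, the quadratic variation is <X>_t = int_0^t b(s)^2 ds (the drift term does not contribute). Here b(s) = 4*s^5/3, so
  b(s)^2 = 16*s^10/9.
Integrating from 0 to t:
  <X>_t = int_0^t (16*s^10/9) ds = 16*t^11/99.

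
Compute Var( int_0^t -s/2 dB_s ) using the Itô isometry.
Var = t^3/12

The Itô integral of a deterministic integrand f(s) has mean 0 because each increment f(s) * (B_{s+ds} - B_s) has mean 0. By the Itô isometry:
  Var( int_0^t f(s) dB_s ) = E[ (int_0^t f(s) dB_s)^2 ] = int_0^t f(s)^2 ds.
Here f(s) = -s/2, so f(s)^2 = s^2/4. Integrate:
  int_0^t (s^2/4) ds = t^3/12.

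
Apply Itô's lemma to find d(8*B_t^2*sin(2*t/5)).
d(8*B_t^2*sin(2*t/5)) = (16*B_t^2*cos(2*t/5)/5 + 8*sin(2*t/5)) dt + (16*B_t*sin(2*t/5)) dB_t

Itô's formula for f(t, x): d f(t, B_t) = (f_t + (1/2) f_xx) dt + f_x dB_t. Compute partials of f(t, x) = 8*x^2*sin(2*t/5):
  f_t(t,x)  = 16*x^2*cos(2*t/5)/5
  f_x(t,x)  = 16*x*sin(2*t/5)
  f_xx(t,x) = 16*sin(2*t/5)
Assemble drift = f_t + (1/2) f_xx = 16*x^2*cos(2*t/5)/5 + 8*sin(2*t/5) and diffusion = f_x = 16*x*sin(2*t/5). Substituting x = B_t:
  d(8*B_t^2*sin(2*t/5)) = (16*B_t^2*cos(2*t/5)/5 + 8*sin(2*t/5)) dt + (16*B_t*sin(2*t/5)) dB_t.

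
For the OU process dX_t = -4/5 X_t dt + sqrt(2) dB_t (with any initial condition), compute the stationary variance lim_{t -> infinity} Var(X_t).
lim Var(X_t) = 5/4

The OU SDE dX = -theta X dt + sigma dB admits the integrating factor exp(theta t): d(exp(theta t) X_t) = sigma exp(theta t) dB_t. Integrating from 0 to t gives X_t = x_0 * exp(-theta t) + sigma * int_0^t exp(-theta (t-s)) dB_s for any initial x_0. The Itô integral has variance (by the Itô isometry) sigma^2 * int_0^t exp(-2 theta (t - s)) ds = sigma^2 * (1 - exp(-2 theta t)) / (2 theta), independent of x_0.
With theta = 4/5, sigma = sqrt(2):
  Var(X_t) = (sqrt(2))^2 * (1 - exp(-2*4/5 t)) / (2 * 4/5) = 5/4 - 5*exp(-8*t/5)/4.
As t -> infinity, exp(-2*4/5 t) -> 0, so the stationary variance is sigma^2 / (2 theta) = 5/4.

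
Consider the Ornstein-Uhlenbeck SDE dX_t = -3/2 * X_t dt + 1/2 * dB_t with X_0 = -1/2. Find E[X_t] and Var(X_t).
E[X_t] = -exp(-3*t/2)/2; Var(X_t) = 1/12 - exp(-3*t)/12

The OU SDE dX = -theta X dt + sigma dB admits the integrating factor exp(theta t): d(exp(theta t) X_t) = sigma exp(theta t) dB_t. Integrating from 0 to t:
  X_t = x_0 * exp(-theta t) + sigma * int_0^t exp(-theta (t-s)) dB_s.
The Itô integral has mean 0 and (by the Itô isometry) variance sigma^2 * int_0^t exp(-2 theta (t - s)) ds = sigma^2 * (1 - exp(-2 theta t)) / (2 theta).
With theta = 3/2, sigma = 1/2, x_0 = -1/2:
  E[X_t] = -1/2 * exp(-3/2 t) = -exp(-3*t/2)/2
  Var(X_t) = (1/2)^2 * (1 - exp(-2*3/2 t)) / (2 * 3/2) = 1/12 - exp(-3*t)/12.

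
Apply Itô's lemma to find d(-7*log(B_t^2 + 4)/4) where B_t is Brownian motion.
d(-7*log(B_t^2 + 4)/4) = (7*(B_t^2 - 4)/(4*(B_t^2 + 4)^2)) dt + (-7*B_t/(2*B_t^2 + 8)) dB_t

Itô's formula for f(B_t) gives d f(B_t) = f'(B_t) dB_t + (1/2) f''(B_t) dt. Compute derivatives of f(x) = -7*log(x^2 + 4)/4:
  f'(x)  = -7*x/(2*x^2 + 8)
  f''(x) = 7*(x^2 - 4)/(2*(x^2 + 4)^2)
Substitute x = B_t and multiply the f'' term by 1/2:
  drift     = (1/2) * (7*(x^2 - 4)/(2*(x^2 + 4)^2)) evaluated at B_t = 7*(B_t^2 - 4)/(4*(B_t^2 + 4)^2)
  diffusion = (-7*x/(2*x^2 + 8)) evaluated at B_t = -7*B_t/(2*B_t^2 + 8)
Therefore d(-7*log(B_t^2 + 4)/4) = (7*(B_t^2 - 4)/(4*(B_t^2 + 4)^2)) dt + (-7*B_t/(2*B_t^2 + 8)) dB_t.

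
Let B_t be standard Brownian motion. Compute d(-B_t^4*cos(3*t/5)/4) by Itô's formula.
d(-B_t^4*cos(3*t/5)/4) = (3*B_t^2*(B_t^2*sin(3*t/5) - 10*cos(3*t/5))/20) dt + (-B_t^3*cos(3*t/5)) dB_t

Itô's formula for f(t, x): d f(t, B_t) = (f_t + (1/2) f_xx) dt + f_x dB_t. Compute partials of f(t, x) = -x^4*cos(3*t/5)/4:
  f_t(t,x)  = 3*x^4*sin(3*t/5)/20
  f_x(t,x)  = -x^3*cos(3*t/5)
  f_xx(t,x) = -3*x^2*cos(3*t/5)
Assemble drift = f_t + (1/2) f_xx = 3*x^2*(x^2*sin(3*t/5) - 10*cos(3*t/5))/20 and diffusion = f_x = -x^3*cos(3*t/5). Substituting x = B_t:
  d(-B_t^4*cos(3*t/5)/4) = (3*B_t^2*(B_t^2*sin(3*t/5) - 10*cos(3*t/5))/20) dt + (-B_t^3*cos(3*t/5)) dB_t.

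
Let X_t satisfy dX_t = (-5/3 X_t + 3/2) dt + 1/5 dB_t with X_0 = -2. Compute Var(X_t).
Var(X_t) = 3/250 - 3*exp(-10*t/3)/250

The variance V(t) = Var(X_t) satisfies V'(t) = 2 a V(t) + c^2 with V(0) = 0 (drift coefficient is linear in X, diffusion is constant). With a = -5/3, c = 1/5, the solution is
  V(t) = (c^2 / (2 a)) * (exp(2 a t) - 1)
       = ((1/5)^2 / (2*(-5/3))) * (exp((-10/3) t) - 1)
       = 3/250 - 3*exp(-10*t/3)/250.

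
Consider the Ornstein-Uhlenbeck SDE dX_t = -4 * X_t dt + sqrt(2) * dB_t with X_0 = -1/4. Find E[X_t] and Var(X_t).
E[X_t] = -exp(-4*t)/4; Var(X_t) = 1/4 - exp(-8*t)/4

The OU SDE dX = -theta X dt + sigma dB admits the integrating factor exp(theta t): d(exp(theta t) X_t) = sigma exp(theta t) dB_t. Integrating from 0 to t:
  X_t = x_0 * exp(-theta t) + sigma * int_0^t exp(-theta (t-s)) dB_s.
The Itô integral has mean 0 and (by the Itô isometry) variance sigma^2 * int_0^t exp(-2 theta (t - s)) ds = sigma^2 * (1 - exp(-2 theta t)) / (2 theta).
With theta = 4, sigma = sqrt(2), x_0 = -1/4:
  E[X_t] = -1/4 * exp(-4 t) = -exp(-4*t)/4
  Var(X_t) = (sqrt(2))^2 * (1 - exp(-2*4 t)) / (2 * 4) = 1/4 - exp(-8*t)/4.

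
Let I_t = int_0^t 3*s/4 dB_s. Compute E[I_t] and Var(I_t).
E[I_t] = 0; Var(I_t) = 3*t^3/16

The Itô integral of a deterministic integrand f(s) has mean 0 because each increment f(s) * (B_{s+ds} - B_s) has mean 0. By the Itô isometry:
  Var( int_0^t f(s) dB_s ) = E[ (int_0^t f(s) dB_s)^2 ] = int_0^t f(s)^2 ds.
Here f(s) = 3*s/4, so f(s)^2 = 9*s^2/16. Integrate:
  int_0^t (9*s^2/16) ds = 3*t^3/16.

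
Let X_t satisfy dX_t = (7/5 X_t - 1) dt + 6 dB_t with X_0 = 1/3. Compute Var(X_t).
Var(X_t) = 90*exp(14*t/5)/7 - 90/7

The variance V(t) = Var(X_t) satisfies V'(t) = 2 a V(t) + c^2 with V(0) = 0 (drift coefficient is linear in X, diffusion is constant). With a = 7/5, c = 6, the solution is
  V(t) = (c^2 / (2 a)) * (exp(2 a t) - 1)
       = (6^2 / (2*(7/5))) * (exp((14/5) t) - 1)
       = 90*exp(14*t/5)/7 - 90/7.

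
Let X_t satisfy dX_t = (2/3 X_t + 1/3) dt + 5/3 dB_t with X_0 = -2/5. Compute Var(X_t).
Var(X_t) = 25*exp(4*t/3)/12 - 25/12

The variance V(t) = Var(X_t) satisfies V'(t) = 2 a V(t) + c^2 with V(0) = 0 (drift coefficient is linear in X, diffusion is constant). With a = 2/3, c = 5/3, the solution is
  V(t) = (c^2 / (2 a)) * (exp(2 a t) - 1)
       = ((5/3)^2 / (2*(2/3))) * (exp((4/3) t) - 1)
       = 25*exp(4*t/3)/12 - 25/12.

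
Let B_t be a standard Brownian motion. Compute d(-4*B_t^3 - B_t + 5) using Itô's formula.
d(-4*B_t^3 - B_t + 5) = (-12*B_t) dt + (-12*B_t^2 - 1) dB_t

Itô's formula for f(B_t) gives d f(B_t) = f'(B_t) dB_t + (1/2) f''(B_t) dt. Compute derivatives of f(x) = -4*x^3 - x + 5:
  f'(x)  = -12*x^2 - 1
  f''(x) = -24*x
Substitute x = B_t and multiply the f'' term by 1/2:
  drift     = (1/2) * (-24*x) evaluated at B_t = -12*B_t
  diffusion = (-12*x^2 - 1) evaluated at B_t = -12*B_t^2 - 1
Therefore d(-4*B_t^3 - B_t + 5) = (-12*B_t) dt + (-12*B_t^2 - 1) dB_t.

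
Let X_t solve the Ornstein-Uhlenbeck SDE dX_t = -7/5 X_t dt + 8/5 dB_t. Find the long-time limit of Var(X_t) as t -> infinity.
lim Var(X_t) = 32/35

The OU SDE dX = -theta X dt + sigma dB admits the integrating factor exp(theta t): d(exp(theta t) X_t) = sigma exp(theta t) dB_t. Integrating from 0 to t gives X_t = x_0 * exp(-theta t) + sigma * int_0^t exp(-theta (t-s)) dB_s for any initial x_0. The Itô integral has variance (by the Itô isometry) sigma^2 * int_0^t exp(-2 theta (t - s)) ds = sigma^2 * (1 - exp(-2 theta t)) / (2 theta), independent of x_0.
With theta = 7/5, sigma = 8/5:
  Var(X_t) = (8/5)^2 * (1 - exp(-2*7/5 t)) / (2 * 7/5) = 32/35 - 32*exp(-14*t/5)/35.
As t -> infinity, exp(-2*7/5 t) -> 0, so the stationary variance is sigma^2 / (2 theta) = 32/35.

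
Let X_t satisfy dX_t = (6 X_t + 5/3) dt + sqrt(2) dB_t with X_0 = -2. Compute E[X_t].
E[X_t] = -31*exp(6*t)/18 - 5/18

Taking expectations and using E[dB_t] = 0, the mean m(t) = E[X_t] satisfies the ODE m'(t) = a m(t) + b with m(0) = x_0. With a = 6, b = 5/3, x_0 = -2, the solution is
  m(t) = x_0 * exp(a t) + (b/a) * (exp(a t) - 1)
       = (-2) * exp(6 t) + ((5/3)/6) * (exp(6 t) - 1)
       = -31*exp(6*t)/18 - 5/18.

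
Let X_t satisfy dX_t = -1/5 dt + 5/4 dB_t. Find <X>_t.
<X>_t = 25*t/16

For an Itô process dX_t = a(t) dt + b(t) dB_t, the quadratic variation is <X>_t = int_0^t b(s)^2 ds (the drift term does not contribute). Here b(s) = 5/4, so
  b(s)^2 = 25/16.
Integrating from 0 to t:
  <X>_t = int_0^t (25/16) ds = 25*t/16.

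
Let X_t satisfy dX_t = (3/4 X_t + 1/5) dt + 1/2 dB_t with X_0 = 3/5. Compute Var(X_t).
Var(X_t) = exp(3*t/2)/6 - 1/6

The variance V(t) = Var(X_t) satisfies V'(t) = 2 a V(t) + c^2 with V(0) = 0 (drift coefficient is linear in X, diffusion is constant). With a = 3/4, c = 1/2, the solution is
  V(t) = (c^2 / (2 a)) * (exp(2 a t) - 1)
       = ((1/2)^2 / (2*(3/4))) * (exp((3/2) t) - 1)
       = exp(3*t/2)/6 - 1/6.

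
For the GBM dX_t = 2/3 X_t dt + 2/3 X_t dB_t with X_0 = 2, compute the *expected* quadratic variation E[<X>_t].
E[<X>_t] = exp(16*t/9) - 1

<X>_t = int_0^t ((2/3) * X_s)^2 ds. Taking expectation inside the integral: E[<X>_t] = (2/3)^2 * int_0^t E[X_s^2] ds. For GBM, E[X_s^2] = x_0^2 * exp((2 mu + sigma^2) s). Integrating:
  E[<X>_t] = (2/3)^2 * 2^2 * (exp((2*(2/3) + (2/3)^2) t) - 1) / (2*(2/3) + (2/3)^2)
           = (2/3)^2 * 2^2 * (exp((16/9) t) - 1) / (16/9) = exp(16*t/9) - 1.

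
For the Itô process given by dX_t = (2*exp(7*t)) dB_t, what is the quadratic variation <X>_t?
<X>_t = 2*exp(14*t)/7 - 2/7

For an Itô process dX_t = a(t) dt + b(t) dB_t, the quadratic variation is <X>_t = int_0^t b(s)^2 ds (the drift term does not contribute). Here b(s) = 2*exp(7*s), so
  b(s)^2 = 4*exp(14*s).
Integrating from 0 to t:
  <X>_t = int_0^t (4*exp(14*s)) ds = 2*exp(14*t)/7 - 2/7.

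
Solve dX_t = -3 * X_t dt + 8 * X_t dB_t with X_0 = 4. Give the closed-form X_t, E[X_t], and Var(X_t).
X_t = 4 * exp((-35) t + (8) B_t); E[X_t] = 4*exp(-3*t); Var(X_t) = (16*exp(64*t) - 16)*exp(-6*t)

For GBM dX = mu X dt + sigma X dB with X_0 = x_0, apply Itô to Y = log X: dY = (mu - sigma^2/2) dt + sigma dB, so Y_t = log(x_0) + (mu - sigma^2/2) t + sigma B_t and hence X_t = x_0 * exp((mu - sigma^2/2) t + sigma B_t).
With mu = -3, sigma = 8, x_0 = 4, this gives:
  X_t = 4 * exp((-35) * t + (8) * B_t).
Since sigma*B_t ~ Normal(0, sigma^2 t), E[exp(sigma*B_t)] = exp(sigma^2 t / 2); so E[X_t] = x_0 * exp((mu - sigma^2/2) t) * exp(sigma^2 t / 2) = x_0 * exp(mu t) = 4*exp(-3*t).
Var(X_t) = E[X_t^2] - (E[X_t])^2 = x_0^2 * exp(2 mu t) * (exp(sigma^2 t) - 1) = (16*exp(64*t) - 16)*exp(-6*t).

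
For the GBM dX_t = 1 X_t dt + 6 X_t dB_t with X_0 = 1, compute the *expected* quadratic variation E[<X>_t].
E[<X>_t] = 18*exp(38*t)/19 - 18/19

<X>_t = int_0^t (6 * X_s)^2 ds. Taking expectation inside the integral: E[<X>_t] = 6^2 * int_0^t E[X_s^2] ds. For GBM, E[X_s^2] = x_0^2 * exp((2 mu + sigma^2) s). Integrating:
  E[<X>_t] = 6^2 * 1^2 * (exp((2*1 + 6^2) t) - 1) / (2*1 + 6^2)
           = 6^2 * 1^2 * (exp(38 t) - 1) / 38 = 18*exp(38*t)/19 - 18/19.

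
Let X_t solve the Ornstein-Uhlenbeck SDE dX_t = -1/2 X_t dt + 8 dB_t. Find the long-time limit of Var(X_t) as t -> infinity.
lim Var(X_t) = 64

The OU SDE dX = -theta X dt + sigma dB admits the integrating factor exp(theta t): d(exp(theta t) X_t) = sigma exp(theta t) dB_t. Integrating from 0 to t gives X_t = x_0 * exp(-theta t) + sigma * int_0^t exp(-theta (t-s)) dB_s for any initial x_0. The Itô integral has variance (by the Itô isometry) sigma^2 * int_0^t exp(-2 theta (t - s)) ds = sigma^2 * (1 - exp(-2 theta t)) / (2 theta), independent of x_0.
With theta = 1/2, sigma = 8:
  Var(X_t) = (8)^2 * (1 - exp(-2*1/2 t)) / (2 * 1/2) = 64 - 64*exp(-t).
As t -> infinity, exp(-2*1/2 t) -> 0, so the stationary variance is sigma^2 / (2 theta) = 64.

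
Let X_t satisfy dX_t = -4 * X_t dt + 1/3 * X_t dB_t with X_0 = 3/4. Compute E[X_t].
E[X_t] = 3*exp(-4*t)/4

For GBM dX = mu X dt + sigma X dB with X_0 = x_0, apply Itô to Y = log X: dY = (mu - sigma^2/2) dt + sigma dB, so Y_t = log(x_0) + (mu - sigma^2/2) t + sigma B_t and hence X_t = x_0 * exp((mu - sigma^2/2) t + sigma B_t).
With mu = -4, sigma = 1/3, x_0 = 3/4, this gives:
  X_t = 3/4 * exp((-73/18) * t + (1/3) * B_t).
Since sigma*B_t ~ Normal(0, sigma^2 t), E[exp(sigma*B_t)] = exp(sigma^2 t / 2); so E[X_t] = x_0 * exp((mu - sigma^2/2) t) * exp(sigma^2 t / 2) = x_0 * exp(mu t) = 3*exp(-4*t)/4.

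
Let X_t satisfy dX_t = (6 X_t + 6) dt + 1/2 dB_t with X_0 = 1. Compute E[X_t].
E[X_t] = 2*exp(6*t) - 1

Taking expectations and using E[dB_t] = 0, the mean m(t) = E[X_t] satisfies the ODE m'(t) = a m(t) + b with m(0) = x_0. With a = 6, b = 6, x_0 = 1, the solution is
  m(t) = x_0 * exp(a t) + (b/a) * (exp(a t) - 1)
       = 1 * exp(6 t) + (6/6) * (exp(6 t) - 1)
       = 2*exp(6*t) - 1.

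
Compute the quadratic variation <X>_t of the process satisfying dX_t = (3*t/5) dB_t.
<X>_t = 3*t^3/25

For an Itô process dX_t = a(t) dt + b(t) dB_t, the quadratic variation is <X>_t = int_0^t b(s)^2 ds (the drift term does not contribute). Here b(s) = 3*s/5, so
  b(s)^2 = 9*s^2/25.
Integrating from 0 to t:
  <X>_t = int_0^t (9*s^2/25) ds = 3*t^3/25.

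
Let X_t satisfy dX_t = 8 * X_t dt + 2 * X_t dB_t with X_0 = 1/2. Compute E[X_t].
E[X_t] = exp(8*t)/2

For GBM dX = mu X dt + sigma X dB with X_0 = x_0, apply Itô to Y = log X: dY = (mu - sigma^2/2) dt + sigma dB, so Y_t = log(x_0) + (mu - sigma^2/2) t + sigma B_t and hence X_t = x_0 * exp((mu - sigma^2/2) t + sigma B_t).
With mu = 8, sigma = 2, x_0 = 1/2, this gives:
  X_t = 1/2 * exp((6) * t + (2) * B_t).
Since sigma*B_t ~ Normal(0, sigma^2 t), E[exp(sigma*B_t)] = exp(sigma^2 t / 2); so E[X_t] = x_0 * exp((mu - sigma^2/2) t) * exp(sigma^2 t / 2) = x_0 * exp(mu t) = exp(8*t)/2.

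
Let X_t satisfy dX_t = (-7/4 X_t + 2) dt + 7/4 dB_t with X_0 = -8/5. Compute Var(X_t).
Var(X_t) = 7/8 - 7*exp(-7*t/2)/8

The variance V(t) = Var(X_t) satisfies V'(t) = 2 a V(t) + c^2 with V(0) = 0 (drift coefficient is linear in X, diffusion is constant). With a = -7/4, c = 7/4, the solution is
  V(t) = (c^2 / (2 a)) * (exp(2 a t) - 1)
       = ((7/4)^2 / (2*(-7/4))) * (exp((-7/2) t) - 1)
       = 7/8 - 7*exp(-7*t/2)/8.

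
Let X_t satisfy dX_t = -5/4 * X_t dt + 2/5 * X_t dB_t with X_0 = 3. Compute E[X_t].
E[X_t] = 3*exp(-5*t/4)

For GBM dX = mu X dt + sigma X dB with X_0 = x_0, apply Itô to Y = log X: dY = (mu - sigma^2/2) dt + sigma dB, so Y_t = log(x_0) + (mu - sigma^2/2) t + sigma B_t and hence X_t = x_0 * exp((mu - sigma^2/2) t + sigma B_t).
With mu = -5/4, sigma = 2/5, x_0 = 3, this gives:
  X_t = 3 * exp((-133/100) * t + (2/5) * B_t).
Since sigma*B_t ~ Normal(0, sigma^2 t), E[exp(sigma*B_t)] = exp(sigma^2 t / 2); so E[X_t] = x_0 * exp((mu - sigma^2/2) t) * exp(sigma^2 t / 2) = x_0 * exp(mu t) = 3*exp(-5*t/4).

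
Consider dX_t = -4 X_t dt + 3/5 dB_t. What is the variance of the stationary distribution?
lim Var(X_t) = 9/200

The OU SDE dX = -theta X dt + sigma dB admits the integrating factor exp(theta t): d(exp(theta t) X_t) = sigma exp(theta t) dB_t. Integrating from 0 to t gives X_t = x_0 * exp(-theta t) + sigma * int_0^t exp(-theta (t-s)) dB_s for any initial x_0. The Itô integral has variance (by the Itô isometry) sigma^2 * int_0^t exp(-2 theta (t - s)) ds = sigma^2 * (1 - exp(-2 theta t)) / (2 theta), independent of x_0.
With theta = 4, sigma = 3/5:
  Var(X_t) = (3/5)^2 * (1 - exp(-2*4 t)) / (2 * 4) = 9/200 - 9*exp(-8*t)/200.
As t -> infinity, exp(-2*4 t) -> 0, so the stationary variance is sigma^2 / (2 theta) = 9/200.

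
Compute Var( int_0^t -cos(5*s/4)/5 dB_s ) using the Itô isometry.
Var = t/50 + sin(5*t/2)/125

The Itô integral of a deterministic integrand f(s) has mean 0 because each increment f(s) * (B_{s+ds} - B_s) has mean 0. By the Itô isometry:
  Var( int_0^t f(s) dB_s ) = E[ (int_0^t f(s) dB_s)^2 ] = int_0^t f(s)^2 ds.
Here f(s) = -cos(5*s/4)/5, so f(s)^2 = cos(5*s/4)^2/25. Integrate:
  int_0^t (cos(5*s/4)^2/25) ds = t/50 + sin(5*t/2)/125.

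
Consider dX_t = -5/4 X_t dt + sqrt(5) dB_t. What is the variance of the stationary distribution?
lim Var(X_t) = 2

The OU SDE dX = -theta X dt + sigma dB admits the integrating factor exp(theta t): d(exp(theta t) X_t) = sigma exp(theta t) dB_t. Integrating from 0 to t gives X_t = x_0 * exp(-theta t) + sigma * int_0^t exp(-theta (t-s)) dB_s for any initial x_0. The Itô integral has variance (by the Itô isometry) sigma^2 * int_0^t exp(-2 theta (t - s)) ds = sigma^2 * (1 - exp(-2 theta t)) / (2 theta), independent of x_0.
With theta = 5/4, sigma = sqrt(5):
  Var(X_t) = (sqrt(5))^2 * (1 - exp(-2*5/4 t)) / (2 * 5/4) = 2 - 2*exp(-5*t/2).
As t -> infinity, exp(-2*5/4 t) -> 0, so the stationary variance is sigma^2 / (2 theta) = 2.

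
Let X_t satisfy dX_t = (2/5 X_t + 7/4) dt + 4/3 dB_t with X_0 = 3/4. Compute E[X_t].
E[X_t] = 41*exp(2*t/5)/8 - 35/8

Taking expectations and using E[dB_t] = 0, the mean m(t) = E[X_t] satisfies the ODE m'(t) = a m(t) + b with m(0) = x_0. With a = 2/5, b = 7/4, x_0 = 3/4, the solution is
  m(t) = x_0 * exp(a t) + (b/a) * (exp(a t) - 1)
       = (3/4) * exp((2/5) t) + ((7/4)/(2/5)) * (exp((2/5) t) - 1)
       = 41*exp(2*t/5)/8 - 35/8.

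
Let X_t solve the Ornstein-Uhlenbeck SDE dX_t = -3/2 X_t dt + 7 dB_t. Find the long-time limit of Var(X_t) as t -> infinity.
lim Var(X_t) = 49/3

The OU SDE dX = -theta X dt + sigma dB admits the integrating factor exp(theta t): d(exp(theta t) X_t) = sigma exp(theta t) dB_t. Integrating from 0 to t gives X_t = x_0 * exp(-theta t) + sigma * int_0^t exp(-theta (t-s)) dB_s for any initial x_0. The Itô integral has variance (by the Itô isometry) sigma^2 * int_0^t exp(-2 theta (t - s)) ds = sigma^2 * (1 - exp(-2 theta t)) / (2 theta), independent of x_0.
With theta = 3/2, sigma = 7:
  Var(X_t) = (7)^2 * (1 - exp(-2*3/2 t)) / (2 * 3/2) = 49/3 - 49*exp(-3*t)/3.
As t -> infinity, exp(-2*3/2 t) -> 0, so the stationary variance is sigma^2 / (2 theta) = 49/3.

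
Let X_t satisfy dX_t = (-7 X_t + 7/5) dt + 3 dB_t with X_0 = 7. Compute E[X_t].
E[X_t] = 1/5 + 34*exp(-7*t)/5

Taking expectations and using E[dB_t] = 0, the mean m(t) = E[X_t] satisfies the ODE m'(t) = a m(t) + b with m(0) = x_0. With a = -7, b = 7/5, x_0 = 7, the solution is
  m(t) = x_0 * exp(a t) + (b/a) * (exp(a t) - 1)
       = 7 * exp((-7) t) + ((7/5)/(-7)) * (exp((-7) t) - 1)
       = 1/5 + 34*exp(-7*t)/5.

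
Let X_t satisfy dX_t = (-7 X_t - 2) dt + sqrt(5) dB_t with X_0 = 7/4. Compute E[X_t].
E[X_t] = -2/7 + 57*exp(-7*t)/28

Taking expectations and using E[dB_t] = 0, the mean m(t) = E[X_t] satisfies the ODE m'(t) = a m(t) + b with m(0) = x_0. With a = -7, b = -2, x_0 = 7/4, the solution is
  m(t) = x_0 * exp(a t) + (b/a) * (exp(a t) - 1)
       = (7/4) * exp((-7) t) + ((-2)/(-7)) * (exp((-7) t) - 1)
       = -2/7 + 57*exp(-7*t)/28.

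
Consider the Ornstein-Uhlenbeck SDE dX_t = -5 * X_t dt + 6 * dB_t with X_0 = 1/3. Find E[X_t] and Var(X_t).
E[X_t] = exp(-5*t)/3; Var(X_t) = 18/5 - 18*exp(-10*t)/5

The OU SDE dX = -theta X dt + sigma dB admits the integrating factor exp(theta t): d(exp(theta t) X_t) = sigma exp(theta t) dB_t. Integrating from 0 to t:
  X_t = x_0 * exp(-theta t) + sigma * int_0^t exp(-theta (t-s)) dB_s.
The Itô integral has mean 0 and (by the Itô isometry) variance sigma^2 * int_0^t exp(-2 theta (t - s)) ds = sigma^2 * (1 - exp(-2 theta t)) / (2 theta).
With theta = 5, sigma = 6, x_0 = 1/3:
  E[X_t] = 1/3 * exp(-5 t) = exp(-5*t)/3
  Var(X_t) = (6)^2 * (1 - exp(-2*5 t)) / (2 * 5) = 18/5 - 18*exp(-10*t)/5.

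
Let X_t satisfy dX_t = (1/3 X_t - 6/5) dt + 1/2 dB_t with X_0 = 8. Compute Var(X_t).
Var(X_t) = 3*exp(2*t/3)/8 - 3/8

The variance V(t) = Var(X_t) satisfies V'(t) = 2 a V(t) + c^2 with V(0) = 0 (drift coefficient is linear in X, diffusion is constant). With a = 1/3, c = 1/2, the solution is
  V(t) = (c^2 / (2 a)) * (exp(2 a t) - 1)
       = ((1/2)^2 / (2*(1/3))) * (exp((2/3) t) - 1)
       = 3*exp(2*t/3)/8 - 3/8.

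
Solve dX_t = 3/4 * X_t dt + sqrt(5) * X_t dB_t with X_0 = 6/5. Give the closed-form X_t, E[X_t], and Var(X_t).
X_t = 6/5 * exp((-7/4) t + (sqrt(5)) B_t); E[X_t] = 6*exp(3*t/4)/5; Var(X_t) = 36*(exp(5*t) - 1)*exp(3*t/2)/25

For GBM dX = mu X dt + sigma X dB with X_0 = x_0, apply Itô to Y = log X: dY = (mu - sigma^2/2) dt + sigma dB, so Y_t = log(x_0) + (mu - sigma^2/2) t + sigma B_t and hence X_t = x_0 * exp((mu - sigma^2/2) t + sigma B_t).
With mu = 3/4, sigma = sqrt(5), x_0 = 6/5, this gives:
  X_t = 6/5 * exp((-7/4) * t + (sqrt(5)) * B_t).
Since sigma*B_t ~ Normal(0, sigma^2 t), E[exp(sigma*B_t)] = exp(sigma^2 t / 2); so E[X_t] = x_0 * exp((mu - sigma^2/2) t) * exp(sigma^2 t / 2) = x_0 * exp(mu t) = 6*exp(3*t/4)/5.
Var(X_t) = E[X_t^2] - (E[X_t])^2 = x_0^2 * exp(2 mu t) * (exp(sigma^2 t) - 1) = 36*(exp(5*t) - 1)*exp(3*t/2)/25.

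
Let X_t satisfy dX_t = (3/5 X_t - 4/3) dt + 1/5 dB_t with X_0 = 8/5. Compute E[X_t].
E[X_t] = 20/9 - 28*exp(3*t/5)/45

Taking expectations and using E[dB_t] = 0, the mean m(t) = E[X_t] satisfies the ODE m'(t) = a m(t) + b with m(0) = x_0. With a = 3/5, b = -4/3, x_0 = 8/5, the solution is
  m(t) = x_0 * exp(a t) + (b/a) * (exp(a t) - 1)
       = (8/5) * exp((3/5) t) + ((-4/3)/(3/5)) * (exp((3/5) t) - 1)
       = 20/9 - 28*exp(3*t/5)/45.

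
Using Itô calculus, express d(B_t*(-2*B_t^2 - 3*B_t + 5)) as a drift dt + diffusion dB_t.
d(B_t*(-2*B_t^2 - 3*B_t + 5)) = (-6*B_t - 3) dt + (-6*B_t^2 - 6*B_t + 5) dB_t

Itô's formula for f(B_t) gives d f(B_t) = f'(B_t) dB_t + (1/2) f''(B_t) dt. Compute derivatives of f(x) = x*(-2*x^2 - 3*x + 5):
  f'(x)  = -6*x^2 - 6*x + 5
  f''(x) = -12*x - 6
Substitute x = B_t and multiply the f'' term by 1/2:
  drift     = (1/2) * (-12*x - 6) evaluated at B_t = -6*B_t - 3
  diffusion = (-6*x^2 - 6*x + 5) evaluated at B_t = -6*B_t^2 - 6*B_t + 5
Therefore d(B_t*(-2*B_t^2 - 3*B_t + 5)) = (-6*B_t - 3) dt + (-6*B_t^2 - 6*B_t + 5) dB_t.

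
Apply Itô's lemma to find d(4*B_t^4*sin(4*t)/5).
d(4*B_t^4*sin(4*t)/5) = (8*B_t^2*(2*B_t^2*cos(4*t) + 3*sin(4*t))/5) dt + (16*B_t^3*sin(4*t)/5) dB_t

Itô's formula for f(t, x): d f(t, B_t) = (f_t + (1/2) f_xx) dt + f_x dB_t. Compute partials of f(t, x) = 4*x^4*sin(4*t)/5:
  f_t(t,x)  = 16*x^4*cos(4*t)/5
  f_x(t,x)  = 16*x^3*sin(4*t)/5
  f_xx(t,x) = 48*x^2*sin(4*t)/5
Assemble drift = f_t + (1/2) f_xx = 8*x^2*(2*x^2*cos(4*t) + 3*sin(4*t))/5 and diffusion = f_x = 16*x^3*sin(4*t)/5. Substituting x = B_t:
  d(4*B_t^4*sin(4*t)/5) = (8*B_t^2*(2*B_t^2*cos(4*t) + 3*sin(4*t))/5) dt + (16*B_t^3*sin(4*t)/5) dB_t.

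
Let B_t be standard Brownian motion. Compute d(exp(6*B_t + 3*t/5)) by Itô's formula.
d(exp(6*B_t + 3*t/5)) = (93*exp(6*B_t + 3*t/5)/5) dt + (6*exp(6*B_t + 3*t/5)) dB_t

Itô's formula for f(t, x): d f(t, B_t) = (f_t + (1/2) f_xx) dt + f_x dB_t. Compute partials of f(t, x) = exp(3*t/5 + 6*x):
  f_t(t,x)  = 3*exp(3*t/5 + 6*x)/5
  f_x(t,x)  = 6*exp(3*t/5 + 6*x)
  f_xx(t,x) = 36*exp(3*t/5 + 6*x)
Assemble drift = f_t + (1/2) f_xx = 93*exp(3*t/5 + 6*x)/5 and diffusion = f_x = 6*exp(3*t/5 + 6*x). Substituting x = B_t:
  d(exp(6*B_t + 3*t/5)) = (93*exp(6*B_t + 3*t/5)/5) dt + (6*exp(6*B_t + 3*t/5)) dB_t.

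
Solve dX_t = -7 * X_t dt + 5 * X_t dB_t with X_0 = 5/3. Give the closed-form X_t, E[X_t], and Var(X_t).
X_t = 5/3 * exp((-39/2) t + (5) B_t); E[X_t] = 5*exp(-7*t)/3; Var(X_t) = (25*exp(25*t) - 25)*exp(-14*t)/9

For GBM dX = mu X dt + sigma X dB with X_0 = x_0, apply Itô to Y = log X: dY = (mu - sigma^2/2) dt + sigma dB, so Y_t = log(x_0) + (mu - sigma^2/2) t + sigma B_t and hence X_t = x_0 * exp((mu - sigma^2/2) t + sigma B_t).
With mu = -7, sigma = 5, x_0 = 5/3, this gives:
  X_t = 5/3 * exp((-39/2) * t + (5) * B_t).
Since sigma*B_t ~ Normal(0, sigma^2 t), E[exp(sigma*B_t)] = exp(sigma^2 t / 2); so E[X_t] = x_0 * exp((mu - sigma^2/2) t) * exp(sigma^2 t / 2) = x_0 * exp(mu t) = 5*exp(-7*t)/3.
Var(X_t) = E[X_t^2] - (E[X_t])^2 = x_0^2 * exp(2 mu t) * (exp(sigma^2 t) - 1) = (25*exp(25*t) - 25)*exp(-14*t)/9.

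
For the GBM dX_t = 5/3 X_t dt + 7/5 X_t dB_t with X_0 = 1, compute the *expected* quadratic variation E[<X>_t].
E[<X>_t] = 147*exp(397*t/75)/397 - 147/397

<X>_t = int_0^t ((7/5) * X_s)^2 ds. Taking expectation inside the integral: E[<X>_t] = (7/5)^2 * int_0^t E[X_s^2] ds. For GBM, E[X_s^2] = x_0^2 * exp((2 mu + sigma^2) s). Integrating:
  E[<X>_t] = (7/5)^2 * 1^2 * (exp((2*(5/3) + (7/5)^2) t) - 1) / (2*(5/3) + (7/5)^2)
           = (7/5)^2 * 1^2 * (exp((397/75) t) - 1) / (397/75) = 147*exp(397*t/75)/397 - 147/397.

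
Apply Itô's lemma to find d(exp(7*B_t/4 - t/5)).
d(exp(7*B_t/4 - t/5)) = (213*exp(7*B_t/4 - t/5)/160) dt + (7*exp(7*B_t/4 - t/5)/4) dB_t

Itô's formula for f(t, x): d f(t, B_t) = (f_t + (1/2) f_xx) dt + f_x dB_t. Compute partials of f(t, x) = exp(-t/5 + 7*x/4):
  f_t(t,x)  = -exp(-t/5 + 7*x/4)/5
  f_x(t,x)  = 7*exp(-t/5 + 7*x/4)/4
  f_xx(t,x) = 49*exp(-t/5 + 7*x/4)/16
Assemble drift = f_t + (1/2) f_xx = 213*exp(-t/5 + 7*x/4)/160 and diffusion = f_x = 7*exp(-t/5 + 7*x/4)/4. Substituting x = B_t:
  d(exp(7*B_t/4 - t/5)) = (213*exp(7*B_t/4 - t/5)/160) dt + (7*exp(7*B_t/4 - t/5)/4) dB_t.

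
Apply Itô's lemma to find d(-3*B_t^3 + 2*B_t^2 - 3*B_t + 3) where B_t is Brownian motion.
d(-3*B_t^3 + 2*B_t^2 - 3*B_t + 3) = (2 - 9*B_t) dt + (-9*B_t^2 + 4*B_t - 3) dB_t

Itô's formula for f(B_t) gives d f(B_t) = f'(B_t) dB_t + (1/2) f''(B_t) dt. Compute derivatives of f(x) = -3*x^3 + 2*x^2 - 3*x + 3:
  f'(x)  = -9*x^2 + 4*x - 3
  f''(x) = 4 - 18*x
Substitute x = B_t and multiply the f'' term by 1/2:
  drift     = (1/2) * (4 - 18*x) evaluated at B_t = 2 - 9*B_t
  diffusion = (-9*x^2 + 4*x - 3) evaluated at B_t = -9*B_t^2 + 4*B_t - 3
Therefore d(-3*B_t^3 + 2*B_t^2 - 3*B_t + 3) = (2 - 9*B_t) dt + (-9*B_t^2 + 4*B_t - 3) dB_t.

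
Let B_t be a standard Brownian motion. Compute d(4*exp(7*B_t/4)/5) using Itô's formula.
d(4*exp(7*B_t/4)/5) = (49*exp(7*B_t/4)/40) dt + (7*exp(7*B_t/4)/5) dB_t

Itô's formula for f(B_t) gives d f(B_t) = f'(B_t) dB_t + (1/2) f''(B_t) dt. Compute derivatives of f(x) = 4*exp(7*x/4)/5:
  f'(x)  = 7*exp(7*x/4)/5
  f''(x) = 49*exp(7*x/4)/20
Substitute x = B_t and multiply the f'' term by 1/2:
  drift     = (1/2) * (49*exp(7*x/4)/20) evaluated at B_t = 49*exp(7*B_t/4)/40
  diffusion = (7*exp(7*x/4)/5) evaluated at B_t = 7*exp(7*B_t/4)/5
Therefore d(4*exp(7*B_t/4)/5) = (49*exp(7*B_t/4)/40) dt + (7*exp(7*B_t/4)/5) dB_t.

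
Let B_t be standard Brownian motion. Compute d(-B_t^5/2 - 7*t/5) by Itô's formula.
d(-B_t^5/2 - 7*t/5) = (-5*B_t^3 - 7/5) dt + (-5*B_t^4/2) dB_t

Itô's formula for f(t, x): d f(t, B_t) = (f_t + (1/2) f_xx) dt + f_x dB_t. Compute partials of f(t, x) = -7*t/5 - x^5/2:
  f_t(t,x)  = -7/5
  f_x(t,x)  = -5*x^4/2
  f_xx(t,x) = -10*x^3
Assemble drift = f_t + (1/2) f_xx = -5*x^3 - 7/5 and diffusion = f_x = -5*x^4/2. Substituting x = B_t:
  d(-B_t^5/2 - 7*t/5) = (-5*B_t^3 - 7/5) dt + (-5*B_t^4/2) dB_t.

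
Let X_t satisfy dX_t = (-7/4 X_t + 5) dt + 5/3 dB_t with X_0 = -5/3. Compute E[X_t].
E[X_t] = 20/7 - 95*exp(-7*t/4)/21

Taking expectations and using E[dB_t] = 0, the mean m(t) = E[X_t] satisfies the ODE m'(t) = a m(t) + b with m(0) = x_0. With a = -7/4, b = 5, x_0 = -5/3, the solution is
  m(t) = x_0 * exp(a t) + (b/a) * (exp(a t) - 1)
       = (-5/3) * exp((-7/4) t) + (5/(-7/4)) * (exp((-7/4) t) - 1)
       = 20/7 - 95*exp(-7*t/4)/21.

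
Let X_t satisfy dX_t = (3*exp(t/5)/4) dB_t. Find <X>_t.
<X>_t = 45*exp(2*t/5)/32 - 45/32

For an Itô process dX_t = a(t) dt + b(t) dB_t, the quadratic variation is <X>_t = int_0^t b(s)^2 ds (the drift term does not contribute). Here b(s) = 3*exp(s/5)/4, so
  b(s)^2 = 9*exp(2*s/5)/16.
Integrating from 0 to t:
  <X>_t = int_0^t (9*exp(2*s/5)/16) ds = 45*exp(2*t/5)/32 - 45/32.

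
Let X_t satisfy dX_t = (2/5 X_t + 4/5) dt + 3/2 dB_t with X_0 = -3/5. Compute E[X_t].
E[X_t] = 7*exp(2*t/5)/5 - 2

Taking expectations and using E[dB_t] = 0, the mean m(t) = E[X_t] satisfies the ODE m'(t) = a m(t) + b with m(0) = x_0. With a = 2/5, b = 4/5, x_0 = -3/5, the solution is
  m(t) = x_0 * exp(a t) + (b/a) * (exp(a t) - 1)
       = (-3/5) * exp((2/5) t) + ((4/5)/(2/5)) * (exp((2/5) t) - 1)
       = 7*exp(2*t/5)/5 - 2.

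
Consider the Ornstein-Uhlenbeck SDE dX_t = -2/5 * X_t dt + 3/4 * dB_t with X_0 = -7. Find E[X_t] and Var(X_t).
E[X_t] = -7*exp(-2*t/5); Var(X_t) = 45/64 - 45*exp(-4*t/5)/64

The OU SDE dX = -theta X dt + sigma dB admits the integrating factor exp(theta t): d(exp(theta t) X_t) = sigma exp(theta t) dB_t. Integrating from 0 to t:
  X_t = x_0 * exp(-theta t) + sigma * int_0^t exp(-theta (t-s)) dB_s.
The Itô integral has mean 0 and (by the Itô isometry) variance sigma^2 * int_0^t exp(-2 theta (t - s)) ds = sigma^2 * (1 - exp(-2 theta t)) / (2 theta).
With theta = 2/5, sigma = 3/4, x_0 = -7:
  E[X_t] = -7 * exp(-2/5 t) = -7*exp(-2*t/5)
  Var(X_t) = (3/4)^2 * (1 - exp(-2*2/5 t)) / (2 * 2/5) = 45/64 - 45*exp(-4*t/5)/64.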